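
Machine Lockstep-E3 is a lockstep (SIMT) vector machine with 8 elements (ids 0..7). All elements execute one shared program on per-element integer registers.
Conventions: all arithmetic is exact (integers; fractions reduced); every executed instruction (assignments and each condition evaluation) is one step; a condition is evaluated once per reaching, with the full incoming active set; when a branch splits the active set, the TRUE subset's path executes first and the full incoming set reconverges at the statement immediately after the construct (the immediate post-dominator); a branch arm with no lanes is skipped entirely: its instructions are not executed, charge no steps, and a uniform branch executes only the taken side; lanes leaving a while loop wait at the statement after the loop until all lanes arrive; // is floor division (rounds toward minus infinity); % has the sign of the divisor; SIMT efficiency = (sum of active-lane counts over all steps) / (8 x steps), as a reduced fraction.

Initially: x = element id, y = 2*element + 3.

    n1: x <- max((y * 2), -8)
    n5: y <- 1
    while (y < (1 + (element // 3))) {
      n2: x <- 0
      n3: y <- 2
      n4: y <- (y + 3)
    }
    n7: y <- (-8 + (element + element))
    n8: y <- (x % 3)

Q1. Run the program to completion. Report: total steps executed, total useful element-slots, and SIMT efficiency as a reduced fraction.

Answer: 9 steps, 60 useful, 5/6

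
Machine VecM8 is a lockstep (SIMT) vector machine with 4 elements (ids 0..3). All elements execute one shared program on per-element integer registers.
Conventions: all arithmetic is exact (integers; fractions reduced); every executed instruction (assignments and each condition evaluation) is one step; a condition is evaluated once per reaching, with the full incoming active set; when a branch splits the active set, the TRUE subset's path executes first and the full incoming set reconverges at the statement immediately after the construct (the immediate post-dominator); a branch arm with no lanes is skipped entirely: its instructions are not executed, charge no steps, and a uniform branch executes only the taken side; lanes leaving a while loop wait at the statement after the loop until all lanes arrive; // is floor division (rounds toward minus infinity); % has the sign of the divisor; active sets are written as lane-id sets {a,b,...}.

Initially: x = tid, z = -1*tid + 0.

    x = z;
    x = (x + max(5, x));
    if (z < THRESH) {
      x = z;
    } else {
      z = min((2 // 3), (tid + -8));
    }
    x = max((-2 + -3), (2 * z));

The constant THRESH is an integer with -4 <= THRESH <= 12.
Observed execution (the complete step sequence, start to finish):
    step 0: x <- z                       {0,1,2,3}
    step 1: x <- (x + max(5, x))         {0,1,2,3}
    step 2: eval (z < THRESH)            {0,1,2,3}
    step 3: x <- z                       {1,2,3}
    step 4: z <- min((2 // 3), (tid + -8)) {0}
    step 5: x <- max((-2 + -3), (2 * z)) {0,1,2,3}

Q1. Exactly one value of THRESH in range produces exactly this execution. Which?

Answer: THRESH = 0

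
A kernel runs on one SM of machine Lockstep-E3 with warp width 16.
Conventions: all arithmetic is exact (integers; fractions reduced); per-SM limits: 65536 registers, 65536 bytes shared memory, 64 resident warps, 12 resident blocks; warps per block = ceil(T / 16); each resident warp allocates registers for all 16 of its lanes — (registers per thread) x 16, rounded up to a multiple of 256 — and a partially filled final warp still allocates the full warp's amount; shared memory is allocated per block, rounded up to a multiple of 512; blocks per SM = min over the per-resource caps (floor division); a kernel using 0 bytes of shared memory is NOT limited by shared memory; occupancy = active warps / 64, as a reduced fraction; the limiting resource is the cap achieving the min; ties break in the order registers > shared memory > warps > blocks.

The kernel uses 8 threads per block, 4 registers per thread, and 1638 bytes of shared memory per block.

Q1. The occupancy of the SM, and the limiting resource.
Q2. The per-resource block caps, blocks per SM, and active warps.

Answer: occupancy 3/16, limited by blocks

registers: 256 blocks
shared memory: 32 blocks
warps: 64 blocks
blocks: 12 blocks

Answer: 12 blocks, 12 active warps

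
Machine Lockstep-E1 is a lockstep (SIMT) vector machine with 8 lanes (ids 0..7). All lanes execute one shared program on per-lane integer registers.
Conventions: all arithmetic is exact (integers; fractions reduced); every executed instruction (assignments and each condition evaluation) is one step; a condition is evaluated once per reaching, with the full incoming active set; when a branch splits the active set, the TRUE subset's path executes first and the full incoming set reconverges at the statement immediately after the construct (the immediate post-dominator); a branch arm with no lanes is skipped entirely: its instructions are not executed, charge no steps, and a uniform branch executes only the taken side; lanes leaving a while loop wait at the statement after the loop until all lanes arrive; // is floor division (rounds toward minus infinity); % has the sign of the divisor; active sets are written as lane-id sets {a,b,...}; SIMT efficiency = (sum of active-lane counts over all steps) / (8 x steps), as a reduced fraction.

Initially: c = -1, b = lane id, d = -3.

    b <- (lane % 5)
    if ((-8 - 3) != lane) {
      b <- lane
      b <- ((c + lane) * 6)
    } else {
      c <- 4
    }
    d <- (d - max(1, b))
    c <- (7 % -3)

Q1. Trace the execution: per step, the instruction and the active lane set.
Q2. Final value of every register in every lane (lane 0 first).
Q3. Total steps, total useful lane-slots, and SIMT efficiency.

step 0: b <- (lane % 5)              {0,1,2,3,4,5,6,7}
step 1: eval ((-8 - 3) != lane)      {0,1,2,3,4,5,6,7}
step 2: b <- lane                    {0,1,2,3,4,5,6,7}
step 3: b <- ((c + lane) * 6)        {0,1,2,3,4,5,6,7}
step 4: d <- (d - max(1, b))         {0,1,2,3,4,5,6,7}
step 5: c <- (7 % -3)                {0,1,2,3,4,5,6,7}

Answer: 6 steps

c: -2,-2,-2,-2,-2,-2,-2,-2
b: -6,0,6,12,18,24,30,36
d: -4,-4,-9,-15,-21,-27,-33,-39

steps = 6; useful = 48; efficiency = 48/48 = 1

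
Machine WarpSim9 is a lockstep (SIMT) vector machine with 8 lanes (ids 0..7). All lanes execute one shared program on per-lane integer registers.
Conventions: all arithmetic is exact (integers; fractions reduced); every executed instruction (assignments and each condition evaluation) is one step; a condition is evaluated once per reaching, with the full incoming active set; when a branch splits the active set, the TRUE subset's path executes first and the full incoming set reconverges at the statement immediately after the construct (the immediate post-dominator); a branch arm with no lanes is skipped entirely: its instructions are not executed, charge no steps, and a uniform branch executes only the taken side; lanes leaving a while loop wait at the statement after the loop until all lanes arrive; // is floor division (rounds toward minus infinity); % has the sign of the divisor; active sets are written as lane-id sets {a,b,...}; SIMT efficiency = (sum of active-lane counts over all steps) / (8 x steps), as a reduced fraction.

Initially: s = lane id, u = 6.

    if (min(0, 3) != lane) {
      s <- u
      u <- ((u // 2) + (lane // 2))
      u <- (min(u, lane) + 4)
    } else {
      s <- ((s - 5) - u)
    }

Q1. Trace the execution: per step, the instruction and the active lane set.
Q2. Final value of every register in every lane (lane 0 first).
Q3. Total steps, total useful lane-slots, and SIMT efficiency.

step 0: eval (min(0, 3) != lane)     {0,1,2,3,4,5,6,7}
step 1: s <- u                       {1,2,3,4,5,6,7}
step 2: u <- ((u // 2) + (lane // 2)) {1,2,3,4,5,6,7}
step 3: u <- (min(u, lane) + 4)      {1,2,3,4,5,6,7}
step 4: s <- ((s - 5) - u)           {0}

Answer: 5 steps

s: -11,6,6,6,6,6,6,6
u: 6,5,6,7,8,9,10,10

steps = 5; useful = 30; efficiency = 30/40 = 3/4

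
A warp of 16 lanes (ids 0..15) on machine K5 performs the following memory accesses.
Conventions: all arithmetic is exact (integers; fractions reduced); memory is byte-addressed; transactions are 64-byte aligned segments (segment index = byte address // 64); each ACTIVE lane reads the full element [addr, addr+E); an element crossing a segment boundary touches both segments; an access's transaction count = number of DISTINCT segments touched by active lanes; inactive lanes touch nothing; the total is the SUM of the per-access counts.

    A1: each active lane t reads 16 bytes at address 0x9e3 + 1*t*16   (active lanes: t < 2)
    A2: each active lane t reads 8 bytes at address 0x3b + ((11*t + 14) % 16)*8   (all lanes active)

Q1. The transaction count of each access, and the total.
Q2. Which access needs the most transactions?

A1: 2 transactions
A2: 3 transactions

Answer: 2,3; total 5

Answer: A2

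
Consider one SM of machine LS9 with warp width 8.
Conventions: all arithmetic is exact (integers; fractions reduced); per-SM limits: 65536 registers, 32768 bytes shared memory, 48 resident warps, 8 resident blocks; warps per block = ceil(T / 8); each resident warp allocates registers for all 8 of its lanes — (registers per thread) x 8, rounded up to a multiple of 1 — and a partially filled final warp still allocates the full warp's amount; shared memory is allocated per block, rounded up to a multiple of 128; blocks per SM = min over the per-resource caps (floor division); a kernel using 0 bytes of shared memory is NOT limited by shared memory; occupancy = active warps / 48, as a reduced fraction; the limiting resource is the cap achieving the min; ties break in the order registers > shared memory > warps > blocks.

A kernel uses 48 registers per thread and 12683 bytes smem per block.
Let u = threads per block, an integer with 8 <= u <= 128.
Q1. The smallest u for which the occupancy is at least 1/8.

Answer: u = 17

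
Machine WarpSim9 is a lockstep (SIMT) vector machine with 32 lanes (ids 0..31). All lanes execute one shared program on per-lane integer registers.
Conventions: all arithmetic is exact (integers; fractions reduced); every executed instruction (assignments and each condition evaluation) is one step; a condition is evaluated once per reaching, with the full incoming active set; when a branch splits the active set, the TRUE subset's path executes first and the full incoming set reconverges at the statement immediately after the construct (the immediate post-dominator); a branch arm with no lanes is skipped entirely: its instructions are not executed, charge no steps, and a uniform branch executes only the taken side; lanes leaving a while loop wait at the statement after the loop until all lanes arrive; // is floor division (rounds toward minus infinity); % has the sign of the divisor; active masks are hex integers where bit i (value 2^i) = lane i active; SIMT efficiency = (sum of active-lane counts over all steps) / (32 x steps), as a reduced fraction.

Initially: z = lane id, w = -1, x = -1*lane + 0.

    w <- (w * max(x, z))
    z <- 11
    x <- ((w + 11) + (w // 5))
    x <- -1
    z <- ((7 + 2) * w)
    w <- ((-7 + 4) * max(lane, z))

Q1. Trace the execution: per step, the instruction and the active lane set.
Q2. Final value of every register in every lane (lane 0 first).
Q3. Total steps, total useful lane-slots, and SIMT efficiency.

step 0: w <- (w * max(x, z))         0xffffffff
step 1: z <- 11                      0xffffffff
step 2: x <- ((w + 11) + (w // 5))   0xffffffff
step 3: x <- -1                      0xffffffff
step 4: z <- ((7 + 2) * w)           0xffffffff
step 5: w <- ((-7 + 4) * max(lane, z)) 0xffffffff

Answer: 6 steps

z: 0,-9,-18,-27,-36,-45,-54,-63,-72,-81,-90,-99,-108,-117,-126,-135,-144,-153,-162,-171,-180,-189,-198,-207,-216,-225,-234,-243,-252,-261,-270,-279
w: 0,-3,-6,-9,-12,-15,-18,-21,-24,-27,-30,-33,-36,-39,-42,-45,-48,-51,-54,-57,-60,-63,-66,-69,-72,-75,-78,-81,-84,-87,-90,-93
x: -1,-1,-1,-1,-1,-1,-1,-1,-1,-1,-1,-1,-1,-1,-1,-1,-1,-1,-1,-1,-1,-1,-1,-1,-1,-1,-1,-1,-1,-1,-1,-1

steps = 6; useful = 192; efficiency = 192/192 = 1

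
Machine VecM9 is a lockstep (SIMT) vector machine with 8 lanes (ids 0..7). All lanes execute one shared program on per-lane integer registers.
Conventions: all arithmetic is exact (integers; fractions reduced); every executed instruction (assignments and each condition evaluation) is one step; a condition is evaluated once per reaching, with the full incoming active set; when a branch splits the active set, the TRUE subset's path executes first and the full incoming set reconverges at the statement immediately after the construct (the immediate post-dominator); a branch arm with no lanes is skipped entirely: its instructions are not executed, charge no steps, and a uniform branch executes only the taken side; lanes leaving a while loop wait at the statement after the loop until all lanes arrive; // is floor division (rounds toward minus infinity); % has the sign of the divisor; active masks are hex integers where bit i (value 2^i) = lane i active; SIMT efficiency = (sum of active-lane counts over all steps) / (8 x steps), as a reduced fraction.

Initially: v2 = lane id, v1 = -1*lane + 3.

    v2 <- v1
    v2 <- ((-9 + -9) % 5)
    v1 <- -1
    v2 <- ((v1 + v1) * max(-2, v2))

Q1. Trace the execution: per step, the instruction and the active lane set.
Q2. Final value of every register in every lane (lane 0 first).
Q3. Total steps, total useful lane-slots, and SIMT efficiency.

step 0: v2 <- v1                     0xff
step 1: v2 <- ((-9 + -9) % 5)        0xff
step 2: v1 <- -1                     0xff
step 3: v2 <- ((v1 + v1) * max(-2, v2)) 0xff

Answer: 4 steps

v2: -4,-4,-4,-4,-4,-4,-4,-4
v1: -1,-1,-1,-1,-1,-1,-1,-1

steps = 4; useful = 32; efficiency = 32/32 = 1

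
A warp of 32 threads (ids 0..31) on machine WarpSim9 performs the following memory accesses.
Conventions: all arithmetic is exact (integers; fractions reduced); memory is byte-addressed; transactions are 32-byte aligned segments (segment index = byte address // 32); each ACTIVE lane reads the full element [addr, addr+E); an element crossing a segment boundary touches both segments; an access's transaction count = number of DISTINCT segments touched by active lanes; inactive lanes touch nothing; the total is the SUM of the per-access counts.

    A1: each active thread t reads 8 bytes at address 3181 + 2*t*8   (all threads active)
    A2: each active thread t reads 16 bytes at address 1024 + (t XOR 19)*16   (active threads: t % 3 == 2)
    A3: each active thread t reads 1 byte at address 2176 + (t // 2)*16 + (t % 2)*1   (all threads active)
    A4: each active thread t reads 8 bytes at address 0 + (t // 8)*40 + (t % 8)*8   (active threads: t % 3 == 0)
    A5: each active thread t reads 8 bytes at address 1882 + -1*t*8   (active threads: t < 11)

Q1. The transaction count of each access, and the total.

A1: 17 transactions
A2: 10 transactions
A3: 8 transactions
A4: 6 transactions
A5: 4 transactions

Answer: 17,10,8,6,4; total 45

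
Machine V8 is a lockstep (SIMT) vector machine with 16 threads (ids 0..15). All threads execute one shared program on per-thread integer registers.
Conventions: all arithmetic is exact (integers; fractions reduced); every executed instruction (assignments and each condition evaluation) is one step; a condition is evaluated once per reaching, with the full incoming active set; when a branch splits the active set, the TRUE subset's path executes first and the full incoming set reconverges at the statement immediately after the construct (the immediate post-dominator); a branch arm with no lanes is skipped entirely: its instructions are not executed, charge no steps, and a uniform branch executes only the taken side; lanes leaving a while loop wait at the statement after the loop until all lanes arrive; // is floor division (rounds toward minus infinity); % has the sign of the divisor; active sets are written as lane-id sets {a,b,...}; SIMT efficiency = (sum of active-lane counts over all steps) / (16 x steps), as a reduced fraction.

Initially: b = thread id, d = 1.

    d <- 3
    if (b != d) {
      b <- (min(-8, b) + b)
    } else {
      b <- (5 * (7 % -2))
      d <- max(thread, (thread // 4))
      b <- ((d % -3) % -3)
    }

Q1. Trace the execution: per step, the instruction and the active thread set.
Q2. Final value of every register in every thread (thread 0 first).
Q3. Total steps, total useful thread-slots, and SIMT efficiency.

step 0: d <- 3                       {0,1,2,3,4,5,6,7,8,9,10,11,12,13,14,15}
step 1: eval (b != d)                {0,1,2,3,4,5,6,7,8,9,10,11,12,13,14,15}
step 2: b <- (min(-8, b) + b)        {0,1,2,4,5,6,7,8,9,10,11,12,13,14,15}
step 3: b <- (5 * (7 % -2))          {3}
step 4: d <- max(thread, (thread // 4)) {3}
step 5: b <- ((d % -3) % -3)         {3}

Answer: 6 steps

b: -8,-7,-6,0,-4,-3,-2,-1,0,1,2,3,4,5,6,7
d: 3,3,3,3,3,3,3,3,3,3,3,3,3,3,3,3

steps = 6; useful = 50; efficiency = 50/96 = 25/48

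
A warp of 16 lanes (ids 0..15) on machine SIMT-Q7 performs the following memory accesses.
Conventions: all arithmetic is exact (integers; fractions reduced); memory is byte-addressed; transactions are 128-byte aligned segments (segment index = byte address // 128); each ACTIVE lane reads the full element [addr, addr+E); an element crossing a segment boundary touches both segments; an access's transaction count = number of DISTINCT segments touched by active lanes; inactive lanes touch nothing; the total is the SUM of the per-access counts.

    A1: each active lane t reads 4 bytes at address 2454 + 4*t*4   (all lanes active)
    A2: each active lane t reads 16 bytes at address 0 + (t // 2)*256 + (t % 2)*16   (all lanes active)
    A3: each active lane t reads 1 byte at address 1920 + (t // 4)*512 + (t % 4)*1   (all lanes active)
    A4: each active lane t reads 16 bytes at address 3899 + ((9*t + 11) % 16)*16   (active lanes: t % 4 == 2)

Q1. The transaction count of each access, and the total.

A1: 3 transactions
A2: 8 transactions
A3: 4 transactions
A4: 3 transactions

Answer: 3,8,4,3; total 18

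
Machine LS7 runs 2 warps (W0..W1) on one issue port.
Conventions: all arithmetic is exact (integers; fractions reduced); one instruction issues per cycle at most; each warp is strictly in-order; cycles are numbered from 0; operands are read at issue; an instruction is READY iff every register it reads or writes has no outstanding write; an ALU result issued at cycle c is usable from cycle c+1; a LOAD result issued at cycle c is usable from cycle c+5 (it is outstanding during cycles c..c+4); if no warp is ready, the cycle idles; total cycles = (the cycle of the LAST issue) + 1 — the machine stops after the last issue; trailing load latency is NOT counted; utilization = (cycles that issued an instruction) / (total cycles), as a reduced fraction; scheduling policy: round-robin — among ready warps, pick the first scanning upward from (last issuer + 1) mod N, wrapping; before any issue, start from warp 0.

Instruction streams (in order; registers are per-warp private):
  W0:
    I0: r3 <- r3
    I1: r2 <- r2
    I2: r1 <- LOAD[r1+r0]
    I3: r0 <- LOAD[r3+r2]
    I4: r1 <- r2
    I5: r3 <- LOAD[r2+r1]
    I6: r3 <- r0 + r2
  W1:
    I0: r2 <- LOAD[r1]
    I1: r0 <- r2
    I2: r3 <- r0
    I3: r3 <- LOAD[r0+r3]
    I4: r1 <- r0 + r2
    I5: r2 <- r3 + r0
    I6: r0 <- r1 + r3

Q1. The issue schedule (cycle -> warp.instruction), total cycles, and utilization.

cycle 0: W0.I0
cycle 1: W1.I0
cycle 2: W0.I1
cycle 3: W0.I2
cycle 4: W0.I3
cycle 5: idle
cycle 6: W1.I1
cycle 7: W1.I2
cycle 8: W0.I4
cycle 9: W1.I3
cycle 10: W0.I5
cycle 11: W1.I4
cycle 12: idle
cycle 13: idle
cycle 14: W1.I5
cycle 15: W0.I6
cycle 16: W1.I6

Answer: 17 cycles, utilization 14/17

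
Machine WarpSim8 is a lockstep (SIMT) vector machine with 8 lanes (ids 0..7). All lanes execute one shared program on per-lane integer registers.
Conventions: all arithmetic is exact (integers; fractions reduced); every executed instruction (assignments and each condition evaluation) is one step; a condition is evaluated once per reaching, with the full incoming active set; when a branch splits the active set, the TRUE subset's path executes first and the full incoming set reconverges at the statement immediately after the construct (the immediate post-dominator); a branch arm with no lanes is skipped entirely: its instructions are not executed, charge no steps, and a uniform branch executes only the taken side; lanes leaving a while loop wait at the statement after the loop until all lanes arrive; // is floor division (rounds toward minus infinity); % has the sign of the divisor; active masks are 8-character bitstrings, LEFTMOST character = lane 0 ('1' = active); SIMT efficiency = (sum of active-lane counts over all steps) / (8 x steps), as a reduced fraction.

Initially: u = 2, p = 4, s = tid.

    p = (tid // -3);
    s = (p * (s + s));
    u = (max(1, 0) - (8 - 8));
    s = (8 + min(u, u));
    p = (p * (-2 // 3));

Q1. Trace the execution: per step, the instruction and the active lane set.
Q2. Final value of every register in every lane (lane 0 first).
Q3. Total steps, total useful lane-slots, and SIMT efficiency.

step 0: p <- (tid // -3)             11111111
step 1: s <- (p * (s + s))           11111111
step 2: u <- (max(1, 0) - (8 - 8))   11111111
step 3: s <- (8 + min(u, u))         11111111
step 4: p <- (p * (-2 // 3))         11111111

Answer: 5 steps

u: 1,1,1,1,1,1,1,1
p: 0,1,1,1,2,2,2,3
s: 9,9,9,9,9,9,9,9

steps = 5; useful = 40; efficiency = 40/40 = 1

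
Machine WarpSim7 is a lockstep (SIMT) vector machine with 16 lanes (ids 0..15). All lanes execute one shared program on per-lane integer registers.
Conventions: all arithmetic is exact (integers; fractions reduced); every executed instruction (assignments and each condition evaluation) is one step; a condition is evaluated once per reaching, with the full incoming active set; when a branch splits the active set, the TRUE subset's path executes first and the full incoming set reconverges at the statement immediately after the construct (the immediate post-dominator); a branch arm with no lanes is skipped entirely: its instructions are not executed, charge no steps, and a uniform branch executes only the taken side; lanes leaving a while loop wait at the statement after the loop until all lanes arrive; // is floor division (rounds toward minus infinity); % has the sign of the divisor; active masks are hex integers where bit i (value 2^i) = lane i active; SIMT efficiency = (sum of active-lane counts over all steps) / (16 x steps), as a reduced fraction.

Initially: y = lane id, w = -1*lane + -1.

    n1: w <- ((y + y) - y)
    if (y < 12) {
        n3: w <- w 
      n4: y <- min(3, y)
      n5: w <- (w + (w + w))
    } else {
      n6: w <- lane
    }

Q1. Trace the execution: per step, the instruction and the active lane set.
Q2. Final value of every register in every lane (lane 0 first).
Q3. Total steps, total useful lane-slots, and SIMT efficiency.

step 0: w <- ((y + y) - y)           0xffff
step 1: eval (y < 12)                0xffff
step 2: w <- w                       0x0fff
step 3: y <- min(3, y)               0x0fff
step 4: w <- (w + (w + w))           0x0fff
step 5: w <- lane                    0xf000

Answer: 6 steps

y: 0,1,2,3,3,3,3,3,3,3,3,3,12,13,14,15
w: 0,3,6,9,12,15,18,21,24,27,30,33,12,13,14,15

steps = 6; useful = 72; efficiency = 72/96 = 3/4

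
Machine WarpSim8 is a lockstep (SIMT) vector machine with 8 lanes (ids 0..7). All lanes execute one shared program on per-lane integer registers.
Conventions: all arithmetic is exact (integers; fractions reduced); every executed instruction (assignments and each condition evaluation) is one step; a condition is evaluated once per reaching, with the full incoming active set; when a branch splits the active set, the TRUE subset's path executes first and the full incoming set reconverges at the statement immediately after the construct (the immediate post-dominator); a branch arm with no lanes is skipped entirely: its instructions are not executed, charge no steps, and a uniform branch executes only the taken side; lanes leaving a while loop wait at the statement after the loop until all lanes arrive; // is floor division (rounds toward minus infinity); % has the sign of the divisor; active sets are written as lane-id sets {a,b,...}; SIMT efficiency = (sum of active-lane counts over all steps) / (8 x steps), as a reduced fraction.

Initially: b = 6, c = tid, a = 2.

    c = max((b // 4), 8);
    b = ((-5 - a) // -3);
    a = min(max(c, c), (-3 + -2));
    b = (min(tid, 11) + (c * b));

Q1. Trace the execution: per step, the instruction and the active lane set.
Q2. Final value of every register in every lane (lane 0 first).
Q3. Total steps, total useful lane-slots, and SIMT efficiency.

step 0: c <- max((b // 4), 8)        {0,1,2,3,4,5,6,7}
step 1: b <- ((-5 - a) // -3)        {0,1,2,3,4,5,6,7}
step 2: a <- min(max(c, c), (-3 + -2)) {0,1,2,3,4,5,6,7}
step 3: b <- (min(tid, 11) + (c * b)) {0,1,2,3,4,5,6,7}

Answer: 4 steps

b: 16,17,18,19,20,21,22,23
c: 8,8,8,8,8,8,8,8
a: -5,-5,-5,-5,-5,-5,-5,-5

steps = 4; useful = 32; efficiency = 32/32 = 1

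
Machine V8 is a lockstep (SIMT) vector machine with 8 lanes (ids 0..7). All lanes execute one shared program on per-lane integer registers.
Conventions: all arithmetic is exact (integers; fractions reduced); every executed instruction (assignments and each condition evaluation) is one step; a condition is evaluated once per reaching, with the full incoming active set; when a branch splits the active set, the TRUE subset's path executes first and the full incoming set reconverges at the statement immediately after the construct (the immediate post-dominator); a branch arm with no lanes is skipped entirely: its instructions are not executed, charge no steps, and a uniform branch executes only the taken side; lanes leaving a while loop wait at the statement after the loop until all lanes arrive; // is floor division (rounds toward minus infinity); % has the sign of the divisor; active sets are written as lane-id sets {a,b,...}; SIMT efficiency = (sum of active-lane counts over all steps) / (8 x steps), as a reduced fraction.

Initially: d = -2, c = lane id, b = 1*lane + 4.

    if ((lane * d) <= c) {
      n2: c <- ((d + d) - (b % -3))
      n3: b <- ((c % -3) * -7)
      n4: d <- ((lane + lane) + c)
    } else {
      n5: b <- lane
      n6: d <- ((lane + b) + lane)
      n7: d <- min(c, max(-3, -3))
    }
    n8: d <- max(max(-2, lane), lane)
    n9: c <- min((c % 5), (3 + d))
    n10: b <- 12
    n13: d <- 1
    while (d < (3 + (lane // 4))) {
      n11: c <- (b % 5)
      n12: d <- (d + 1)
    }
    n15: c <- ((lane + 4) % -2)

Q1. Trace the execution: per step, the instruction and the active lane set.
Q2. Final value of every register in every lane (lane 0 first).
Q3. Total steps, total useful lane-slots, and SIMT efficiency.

step 0: eval ((lane * d) <= c)       {0,1,2,3,4,5,6,7}
step 1: c <- ((d + d) - (b % -3))    {0,1,2,3,4,5,6,7}
step 2: b <- ((c % -3) * -7)         {0,1,2,3,4,5,6,7}
step 3: d <- ((lane + lane) + c)     {0,1,2,3,4,5,6,7}
step 4: d <- max(max(-2, lane), lane) {0,1,2,3,4,5,6,7}
step 5: c <- min((c % 5), (3 + d))   {0,1,2,3,4,5,6,7}
step 6: b <- 12                      {0,1,2,3,4,5,6,7}
step 7: d <- 1                       {0,1,2,3,4,5,6,7}
step 8: eval (d < (3 + (lane // 4))) {0,1,2,3,4,5,6,7}
step 9: c <- (b % 5)                 {0,1,2,3,4,5,6,7}
step 10: d <- (d + 1)                 {0,1,2,3,4,5,6,7}
step 11: eval (d < (3 + (lane // 4))) {0,1,2,3,4,5,6,7}
step 12: c <- (b % 5)                 {0,1,2,3,4,5,6,7}
step 13: d <- (d + 1)                 {0,1,2,3,4,5,6,7}
step 14: eval (d < (3 + (lane // 4))) {0,1,2,3,4,5,6,7}
step 15: c <- (b % 5)                 {4,5,6,7}
step 16: d <- (d + 1)                 {4,5,6,7}
step 17: eval (d < (3 + (lane // 4))) {4,5,6,7}
step 18: c <- ((lane + 4) % -2)       {0,1,2,3,4,5,6,7}

Answer: 19 steps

d: 3,3,3,3,4,4,4,4
c: 0,-1,0,-1,0,-1,0,-1
b: 12,12,12,12,12,12,12,12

steps = 19; useful = 140; efficiency = 140/152 = 35/38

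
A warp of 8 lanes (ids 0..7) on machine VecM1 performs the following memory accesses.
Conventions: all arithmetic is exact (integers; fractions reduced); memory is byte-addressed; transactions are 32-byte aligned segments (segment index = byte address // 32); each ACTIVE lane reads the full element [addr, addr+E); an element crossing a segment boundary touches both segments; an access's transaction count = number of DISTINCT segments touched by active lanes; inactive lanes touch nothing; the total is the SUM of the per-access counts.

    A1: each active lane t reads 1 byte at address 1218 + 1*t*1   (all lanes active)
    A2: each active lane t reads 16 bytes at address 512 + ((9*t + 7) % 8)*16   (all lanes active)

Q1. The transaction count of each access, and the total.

A1: 1 transaction
A2: 4 transactions

Answer: 1,4; total 5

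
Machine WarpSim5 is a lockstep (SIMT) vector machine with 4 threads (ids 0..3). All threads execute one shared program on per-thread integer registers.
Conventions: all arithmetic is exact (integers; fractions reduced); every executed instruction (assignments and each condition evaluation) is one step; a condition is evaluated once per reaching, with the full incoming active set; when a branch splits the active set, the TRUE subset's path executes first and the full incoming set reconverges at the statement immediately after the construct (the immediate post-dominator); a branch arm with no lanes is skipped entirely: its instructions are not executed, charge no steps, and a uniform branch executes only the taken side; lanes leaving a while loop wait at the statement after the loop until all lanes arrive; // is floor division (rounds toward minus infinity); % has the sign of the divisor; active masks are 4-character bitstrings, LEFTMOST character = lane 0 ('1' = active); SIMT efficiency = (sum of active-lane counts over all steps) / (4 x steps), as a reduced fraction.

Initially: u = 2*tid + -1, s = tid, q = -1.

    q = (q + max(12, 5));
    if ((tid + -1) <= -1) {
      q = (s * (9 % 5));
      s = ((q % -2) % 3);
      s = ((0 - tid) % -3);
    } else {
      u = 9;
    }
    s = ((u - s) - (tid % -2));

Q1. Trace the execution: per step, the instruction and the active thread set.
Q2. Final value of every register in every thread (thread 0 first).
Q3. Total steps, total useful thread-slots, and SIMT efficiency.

step 0: q <- (q + max(12, 5))        1111
step 1: eval ((tid + -1) <= -1)      1111
step 2: q <- (s * (9 % 5))           1000
step 3: s <- ((q % -2) % 3)          1000
step 4: s <- ((0 - tid) % -3)        1000
step 5: u <- 9                       0111
step 6: s <- ((u - s) - (tid % -2))  1111

Answer: 7 steps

u: -1,9,9,9
s: -1,9,7,7
q: 0,11,11,11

steps = 7; useful = 18; efficiency = 18/28 = 9/14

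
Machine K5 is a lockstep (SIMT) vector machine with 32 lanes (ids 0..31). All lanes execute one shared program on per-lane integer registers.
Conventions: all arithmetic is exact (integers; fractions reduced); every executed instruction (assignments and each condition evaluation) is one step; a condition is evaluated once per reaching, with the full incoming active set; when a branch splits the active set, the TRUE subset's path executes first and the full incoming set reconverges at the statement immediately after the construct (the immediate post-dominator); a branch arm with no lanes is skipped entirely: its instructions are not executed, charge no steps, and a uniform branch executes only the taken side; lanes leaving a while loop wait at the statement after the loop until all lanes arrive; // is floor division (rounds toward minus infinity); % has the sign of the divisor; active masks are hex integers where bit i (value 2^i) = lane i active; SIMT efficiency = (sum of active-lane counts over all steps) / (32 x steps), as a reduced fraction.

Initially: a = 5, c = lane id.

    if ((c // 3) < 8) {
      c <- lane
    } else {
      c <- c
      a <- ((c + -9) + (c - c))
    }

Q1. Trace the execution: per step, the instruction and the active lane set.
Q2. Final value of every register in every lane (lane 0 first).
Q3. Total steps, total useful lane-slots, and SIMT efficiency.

step 0: eval ((c // 3) < 8)          0xffffffff
step 1: c <- lane                    0x00ffffff
step 2: c <- c                       0xff000000
step 3: a <- ((c + -9) + (c - c))    0xff000000

Answer: 4 steps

a: 5,5,5,5,5,5,5,5,5,5,5,5,5,5,5,5,5,5,5,5,5,5,5,5,15,16,17,18,19,20,21,22
c: 0,1,2,3,4,5,6,7,8,9,10,11,12,13,14,15,16,17,18,19,20,21,22,23,24,25,26,27,28,29,30,31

steps = 4; useful = 72; efficiency = 72/128 = 9/16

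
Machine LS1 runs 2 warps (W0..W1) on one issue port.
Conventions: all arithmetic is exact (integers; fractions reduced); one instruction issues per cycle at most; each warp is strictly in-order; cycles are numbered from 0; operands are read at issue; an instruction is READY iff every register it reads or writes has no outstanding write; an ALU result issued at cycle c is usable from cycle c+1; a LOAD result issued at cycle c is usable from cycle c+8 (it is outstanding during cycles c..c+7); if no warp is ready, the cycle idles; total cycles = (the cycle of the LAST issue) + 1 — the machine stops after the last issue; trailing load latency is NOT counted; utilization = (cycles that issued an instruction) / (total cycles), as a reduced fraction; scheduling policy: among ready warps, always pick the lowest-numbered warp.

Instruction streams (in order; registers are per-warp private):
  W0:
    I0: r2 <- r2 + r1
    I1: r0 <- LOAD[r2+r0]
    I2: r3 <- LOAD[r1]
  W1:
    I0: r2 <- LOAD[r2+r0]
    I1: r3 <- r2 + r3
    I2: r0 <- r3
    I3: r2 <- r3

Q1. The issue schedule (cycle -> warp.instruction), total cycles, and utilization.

cycle 0: W0.I0
cycle 1: W0.I1
cycle 2: W0.I2
cycle 3: W1.I0
cycle 4: idle
cycle 5: idle
cycle 6: idle
cycle 7: idle
cycle 8: idle
cycle 9: idle
cycle 10: idle
cycle 11: W1.I1
cycle 12: W1.I2
cycle 13: W1.I3

Answer: 14 cycles, utilization 1/2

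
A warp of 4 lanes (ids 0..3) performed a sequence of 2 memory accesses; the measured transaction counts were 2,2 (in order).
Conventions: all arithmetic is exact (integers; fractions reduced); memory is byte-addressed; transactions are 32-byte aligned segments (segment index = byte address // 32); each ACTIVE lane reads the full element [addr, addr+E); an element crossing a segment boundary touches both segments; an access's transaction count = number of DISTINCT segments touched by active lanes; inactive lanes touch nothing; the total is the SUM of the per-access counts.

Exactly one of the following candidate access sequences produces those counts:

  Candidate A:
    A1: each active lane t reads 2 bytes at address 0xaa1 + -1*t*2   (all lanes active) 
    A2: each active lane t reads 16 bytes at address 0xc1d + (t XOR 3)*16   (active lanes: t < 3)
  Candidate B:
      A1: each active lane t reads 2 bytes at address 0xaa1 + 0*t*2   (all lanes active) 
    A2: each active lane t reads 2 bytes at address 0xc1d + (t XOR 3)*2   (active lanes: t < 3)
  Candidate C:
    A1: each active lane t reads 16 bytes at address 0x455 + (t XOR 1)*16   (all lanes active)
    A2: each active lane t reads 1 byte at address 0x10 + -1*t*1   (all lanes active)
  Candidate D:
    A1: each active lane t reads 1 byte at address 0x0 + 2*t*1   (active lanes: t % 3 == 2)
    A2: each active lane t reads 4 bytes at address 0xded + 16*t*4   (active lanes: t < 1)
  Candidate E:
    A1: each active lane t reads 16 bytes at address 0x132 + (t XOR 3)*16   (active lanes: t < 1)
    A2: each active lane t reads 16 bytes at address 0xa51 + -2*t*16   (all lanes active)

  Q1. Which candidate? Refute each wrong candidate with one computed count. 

B: A1 gives 1 transaction, not 2
C: A1 gives 3 transactions, not 2
D: A1 gives 1 transaction, not 2
E: A1 gives 1 transaction, not 2
A: all counts match (2,2)

Answer: A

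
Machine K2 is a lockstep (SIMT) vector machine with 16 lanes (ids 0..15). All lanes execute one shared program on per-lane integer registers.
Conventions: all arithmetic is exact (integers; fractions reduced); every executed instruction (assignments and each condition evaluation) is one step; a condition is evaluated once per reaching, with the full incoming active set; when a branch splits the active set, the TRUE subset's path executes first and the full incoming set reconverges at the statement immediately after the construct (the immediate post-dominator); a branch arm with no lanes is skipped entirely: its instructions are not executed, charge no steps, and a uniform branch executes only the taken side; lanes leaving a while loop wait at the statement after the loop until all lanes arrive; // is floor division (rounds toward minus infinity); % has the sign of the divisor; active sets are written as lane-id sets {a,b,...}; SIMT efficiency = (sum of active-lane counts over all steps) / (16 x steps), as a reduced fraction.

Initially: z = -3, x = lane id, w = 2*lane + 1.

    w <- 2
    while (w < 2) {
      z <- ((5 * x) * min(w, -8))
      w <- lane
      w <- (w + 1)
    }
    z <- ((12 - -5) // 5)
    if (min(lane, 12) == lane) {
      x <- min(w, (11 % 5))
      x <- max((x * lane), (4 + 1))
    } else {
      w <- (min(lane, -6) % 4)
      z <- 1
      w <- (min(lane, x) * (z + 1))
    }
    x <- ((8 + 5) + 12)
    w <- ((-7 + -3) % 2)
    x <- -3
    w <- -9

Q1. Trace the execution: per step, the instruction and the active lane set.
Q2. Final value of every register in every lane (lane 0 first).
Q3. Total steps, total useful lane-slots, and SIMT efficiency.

step 0: w <- 2                       {0,1,2,3,4,5,6,7,8,9,10,11,12,13,14,15}
step 1: eval (w < 2)                 {0,1,2,3,4,5,6,7,8,9,10,11,12,13,14,15}
step 2: z <- ((12 - -5) // 5)        {0,1,2,3,4,5,6,7,8,9,10,11,12,13,14,15}
step 3: eval (min(lane, 12) == lane) {0,1,2,3,4,5,6,7,8,9,10,11,12,13,14,15}
step 4: x <- min(w, (11 % 5))        {0,1,2,3,4,5,6,7,8,9,10,11,12}
step 5: x <- max((x * lane), (4 + 1)) {0,1,2,3,4,5,6,7,8,9,10,11,12}
step 6: w <- (min(lane, -6) % 4)     {13,14,15}
step 7: z <- 1                       {13,14,15}
step 8: w <- (min(lane, x) * (z + 1)) {13,14,15}
step 9: x <- ((8 + 5) + 12)          {0,1,2,3,4,5,6,7,8,9,10,11,12,13,14,15}
step 10: w <- ((-7 + -3) % 2)         {0,1,2,3,4,5,6,7,8,9,10,11,12,13,14,15}
step 11: x <- -3                      {0,1,2,3,4,5,6,7,8,9,10,11,12,13,14,15}
step 12: w <- -9                      {0,1,2,3,4,5,6,7,8,9,10,11,12,13,14,15}

Answer: 13 steps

z: 3,3,3,3,3,3,3,3,3,3,3,3,3,1,1,1
x: -3,-3,-3,-3,-3,-3,-3,-3,-3,-3,-3,-3,-3,-3,-3,-3
w: -9,-9,-9,-9,-9,-9,-9,-9,-9,-9,-9,-9,-9,-9,-9,-9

steps = 13; useful = 163; efficiency = 163/208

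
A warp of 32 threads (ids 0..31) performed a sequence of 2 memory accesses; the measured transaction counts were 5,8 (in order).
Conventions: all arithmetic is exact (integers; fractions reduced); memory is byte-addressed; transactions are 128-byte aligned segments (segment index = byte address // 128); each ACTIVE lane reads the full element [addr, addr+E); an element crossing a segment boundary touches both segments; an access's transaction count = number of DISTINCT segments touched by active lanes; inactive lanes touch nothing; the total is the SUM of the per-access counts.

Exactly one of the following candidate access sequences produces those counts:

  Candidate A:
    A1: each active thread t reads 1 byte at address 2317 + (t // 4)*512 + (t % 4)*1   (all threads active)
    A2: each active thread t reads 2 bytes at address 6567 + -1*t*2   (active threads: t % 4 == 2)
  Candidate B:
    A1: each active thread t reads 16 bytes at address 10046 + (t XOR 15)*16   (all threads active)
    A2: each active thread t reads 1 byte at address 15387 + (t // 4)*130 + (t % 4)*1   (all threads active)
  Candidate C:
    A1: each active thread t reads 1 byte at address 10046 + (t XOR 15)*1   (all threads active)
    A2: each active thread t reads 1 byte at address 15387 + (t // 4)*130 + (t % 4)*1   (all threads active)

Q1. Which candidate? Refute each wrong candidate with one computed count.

A: A1 gives 8 transactions, not 5
C: A1 gives 1 transaction, not 5
B: all counts match (5,8)

Answer: B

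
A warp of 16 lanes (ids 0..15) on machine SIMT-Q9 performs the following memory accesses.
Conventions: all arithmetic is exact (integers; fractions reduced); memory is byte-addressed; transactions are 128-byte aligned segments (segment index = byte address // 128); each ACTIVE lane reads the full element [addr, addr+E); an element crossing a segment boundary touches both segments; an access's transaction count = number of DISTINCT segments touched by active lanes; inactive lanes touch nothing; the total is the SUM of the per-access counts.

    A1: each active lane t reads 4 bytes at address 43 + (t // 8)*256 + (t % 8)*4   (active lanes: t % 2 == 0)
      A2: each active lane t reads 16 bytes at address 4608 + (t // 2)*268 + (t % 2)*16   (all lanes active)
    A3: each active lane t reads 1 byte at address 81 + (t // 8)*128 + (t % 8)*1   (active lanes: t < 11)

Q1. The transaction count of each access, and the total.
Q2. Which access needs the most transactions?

A1: 2 transactions
A2: 8 transactions
A3: 2 transactions

Answer: 2,8,2; total 12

Answer: A2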